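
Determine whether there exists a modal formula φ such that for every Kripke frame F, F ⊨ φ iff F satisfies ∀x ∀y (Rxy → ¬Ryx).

No

Any modally definable frame class is closed under surjective bounded morphisms.
The 5-cycle (worlds w0,w1,w2,w3,w4 with w0→w1→w2→w3→w4→w0) is asymmetric. Mapping every world to a single reflexive point • is a surjective bounded morphism, and the reflexive point is not asymmetric (R•• but asymmetry requires ¬R••).
Hence asymmetry is not modally definable.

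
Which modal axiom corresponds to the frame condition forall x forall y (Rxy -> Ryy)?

□(□p → p)

A defining formula is □(□p → p) (the T□ axiom).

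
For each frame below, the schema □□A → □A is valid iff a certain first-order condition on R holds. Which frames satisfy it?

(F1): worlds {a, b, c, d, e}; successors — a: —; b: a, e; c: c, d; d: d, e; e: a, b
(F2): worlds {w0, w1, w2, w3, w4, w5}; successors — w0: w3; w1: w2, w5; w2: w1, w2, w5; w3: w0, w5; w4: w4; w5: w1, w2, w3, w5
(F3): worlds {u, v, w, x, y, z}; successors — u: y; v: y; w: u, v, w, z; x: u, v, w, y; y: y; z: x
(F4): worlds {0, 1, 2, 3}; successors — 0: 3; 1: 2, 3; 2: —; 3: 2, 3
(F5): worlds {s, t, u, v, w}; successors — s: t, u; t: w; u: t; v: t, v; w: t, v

This is the axiom for density; its first-order frame correspondent is ∀x ∀y (Rxy → ∃z (Rxz ∧ Rzy)).
(F1): fails — Reb but no z with Rez and Rzb.
(F2): fails — Rw3w0 but no z with Rw3z and Rzw0.
(F3): fails — Rzx but no t with Rzt and Rtx.
(F4): satisfies the condition.
(F5): fails — Rut but no z with Ruz and Rzt.

(F4)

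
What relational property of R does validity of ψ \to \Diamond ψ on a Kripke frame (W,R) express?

This is a form of the T axiom.
Its frame correspondent is reflexivity — \forall x Rxx.

reflexivity: \forall x Rxx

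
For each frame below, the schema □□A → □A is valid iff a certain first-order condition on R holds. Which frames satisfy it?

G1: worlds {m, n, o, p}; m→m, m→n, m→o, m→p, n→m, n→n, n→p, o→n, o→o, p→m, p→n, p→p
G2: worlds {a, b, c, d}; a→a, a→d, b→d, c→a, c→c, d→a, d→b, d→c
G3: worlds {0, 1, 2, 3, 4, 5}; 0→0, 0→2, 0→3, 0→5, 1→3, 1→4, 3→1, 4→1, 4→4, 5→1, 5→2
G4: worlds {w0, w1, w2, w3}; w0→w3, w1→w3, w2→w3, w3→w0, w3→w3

Frame correspondent (Sahlqvist): ∀x ∀y (Rxy → ∃z (Rxz ∧ Rzy)) — i.e. density.
G1: satisfies the condition.
G2: fails — Rdb but no z with Rdz and Rzb.
G3: fails — R31 but no z with R3z and Rz1.
G4: satisfies the condition.

G1, G4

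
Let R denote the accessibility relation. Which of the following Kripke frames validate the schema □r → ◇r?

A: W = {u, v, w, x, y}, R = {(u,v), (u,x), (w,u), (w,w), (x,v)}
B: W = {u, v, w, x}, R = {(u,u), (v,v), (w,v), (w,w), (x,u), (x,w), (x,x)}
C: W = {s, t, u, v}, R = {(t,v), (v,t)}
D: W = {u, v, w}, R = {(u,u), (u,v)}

Frame correspondent (Sahlqvist): ∀x ∃y Rxy — i.e. seriality.
A: fails — world v has no successor.
B: condition met.
C: fails — world s has no successor.
D: fails — world v has no successor.

B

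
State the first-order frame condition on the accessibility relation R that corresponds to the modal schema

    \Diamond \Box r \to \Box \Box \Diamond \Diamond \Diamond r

This is a Sahlqvist (Geach-type) schema ◇^1□^1r → □^2◇^3r.
First-order correspondent: \forall x \forall y \forall z ((xRy \wedge x R^2 z) \to \exists w (yRw \wedge z R^3 w)).

\forall x \forall y \forall z ((xRy \wedge x R^2 z) \to \exists w (yRw \wedge z R^3 w))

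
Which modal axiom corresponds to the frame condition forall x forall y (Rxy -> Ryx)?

r → □◇r

This is symmetry; the standard corresponding axiom is B: r → □◇r.
Suppose r→□◇r is valid. Take Rxy and set V(r)={x}. Then r at x, so □◇r at x, so ◇r at y, so some z with Ryz has r; z=x, i.e. Ryx.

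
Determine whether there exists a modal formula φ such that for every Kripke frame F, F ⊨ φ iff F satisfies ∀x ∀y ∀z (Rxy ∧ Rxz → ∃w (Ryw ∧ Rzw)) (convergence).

This is a Sahlqvist condition; the .2 axiom ◇□p → □◇p defines it.
Suppose ◇□p→□◇p is valid. Take Rxy, Rxz and set V(p)={w : Ryw}. Then □p at y so ◇□p at x, so □◇p at x, so ◇p at z, giving w with Rzw and Ryw.

Yes — defined by ◇□p → □◇p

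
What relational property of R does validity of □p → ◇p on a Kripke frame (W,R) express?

seriality

This schema is the D axiom.
It corresponds to seriality: ∀x ∃y Rxy.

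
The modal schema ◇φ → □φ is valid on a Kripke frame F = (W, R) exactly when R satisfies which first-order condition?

Partial functionality

Suppose ◇φ→□φ is valid. Take Rxy, Rxz and set V(φ)={y}. Then ◇φ at x, so □φ at x, so φ at z, i.e. z=y.
Conversely, any frame satisfying ∀x ∀y ∀z (Rxy ∧ Rxz → y = z) validates the schema.
So the correspondent is partial functionality.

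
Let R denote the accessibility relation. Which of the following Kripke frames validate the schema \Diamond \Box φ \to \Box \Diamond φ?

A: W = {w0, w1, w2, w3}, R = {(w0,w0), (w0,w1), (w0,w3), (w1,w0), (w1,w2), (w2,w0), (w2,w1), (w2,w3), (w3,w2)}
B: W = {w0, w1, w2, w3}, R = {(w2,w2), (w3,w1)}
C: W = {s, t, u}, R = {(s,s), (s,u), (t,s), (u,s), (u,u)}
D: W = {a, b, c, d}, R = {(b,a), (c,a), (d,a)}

Frame correspondent (Sahlqvist): \forall x \forall y \forall z (Rxy \wedge Rxz \to \exists w (Ryw \wedge Rzw)) — i.e. convergence.
A: fails — Rw0w0 and Rw0w3 but w0 and w3 have no common successor.
B: fails — Rw3w1 and Rw3w1 but w1 and w1 have no common successor.
C: satisfies the condition.
D: fails — Rba and Rba but a and a have no common successor.
Valid on: C.

C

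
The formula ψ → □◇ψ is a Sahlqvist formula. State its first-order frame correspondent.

This schema is the B axiom.
It corresponds to symmetry: ∀x ∀y (Rxy → Ryx).

symmetry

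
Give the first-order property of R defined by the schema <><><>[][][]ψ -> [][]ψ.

forall x forall y forall z ((x R^3 y & x R^2 z) -> exists w (y R^3 w & z = w))

This is a Sahlqvist (Geach-type) schema ◇^3□^3ψ → □^2◇^0ψ.
Minimal-valuation argument: fix x; take any y with xR^3y and any z with xR^2z. Set V(ψ) to the set of worlds R-reachable from y in exactly 3 steps. Then □^3ψ holds at y, so the antecedent holds at x; validity forces ◇^0ψ at z, giving a w with zR^0w and yR^3w.
First-order correspondent: forall x forall y forall z ((x R^3 y & x R^2 z) -> exists w (y R^3 w & z = w)).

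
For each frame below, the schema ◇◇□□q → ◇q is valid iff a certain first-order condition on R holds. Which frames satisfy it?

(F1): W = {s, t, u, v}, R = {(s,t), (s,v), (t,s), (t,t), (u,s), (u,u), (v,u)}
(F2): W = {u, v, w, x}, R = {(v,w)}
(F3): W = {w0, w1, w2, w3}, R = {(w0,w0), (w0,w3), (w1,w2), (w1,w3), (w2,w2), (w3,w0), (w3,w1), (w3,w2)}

(F1), (F2)

Frame correspondent (Sahlqvist): ∀x ∀y (xR²y → ∃w (yR²w ∧ xRw)) — i.e. a generalized confluence (Geach) condition.
(F1): holds.
(F2): holds.
(F3): fails — w0R²w2 but no w with w2R²w and w0Rw.
Valid on: (F1), (F2).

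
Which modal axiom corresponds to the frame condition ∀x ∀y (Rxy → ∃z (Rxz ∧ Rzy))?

A defining formula is □□p → □p (the C4 axiom).

□□p → □p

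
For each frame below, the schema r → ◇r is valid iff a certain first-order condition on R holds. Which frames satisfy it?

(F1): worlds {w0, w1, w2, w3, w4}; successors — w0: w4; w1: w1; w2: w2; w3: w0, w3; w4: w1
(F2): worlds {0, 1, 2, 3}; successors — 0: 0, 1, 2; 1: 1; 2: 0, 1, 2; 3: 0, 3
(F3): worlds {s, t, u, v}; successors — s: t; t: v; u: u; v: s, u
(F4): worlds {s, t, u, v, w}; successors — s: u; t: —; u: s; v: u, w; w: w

The schema corresponds to reflexivity: ∀x Rxx.
(F1): fails — world w0 does not see itself.
(F2): holds.
(F3): fails — world s does not see itself.
(F4): fails — world s does not see itself.

(F2)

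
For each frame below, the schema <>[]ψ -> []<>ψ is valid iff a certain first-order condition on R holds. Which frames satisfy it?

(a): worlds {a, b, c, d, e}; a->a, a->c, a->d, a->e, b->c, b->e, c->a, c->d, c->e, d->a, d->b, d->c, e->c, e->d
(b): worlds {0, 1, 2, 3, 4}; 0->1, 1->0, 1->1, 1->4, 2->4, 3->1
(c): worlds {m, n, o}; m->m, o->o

The schema corresponds to convergence: forall x forall y forall z (Rxy & Rxz -> exists w (Ryw & Rzw)).
(a): condition met.
(b): fails — R10 and R14 but 0 and 4 have no common successor.
(c): condition met.
Valid on: (a), (c).

(a), (c)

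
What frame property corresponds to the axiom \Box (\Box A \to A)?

Shift-reflexivity

Suppose □(□A→A) is valid. Take Rxy and set V(A)={w : Ryw}. Then at y, □A holds; since □(□A→A) at x, □A→A at y, so A at y, i.e. Ryy.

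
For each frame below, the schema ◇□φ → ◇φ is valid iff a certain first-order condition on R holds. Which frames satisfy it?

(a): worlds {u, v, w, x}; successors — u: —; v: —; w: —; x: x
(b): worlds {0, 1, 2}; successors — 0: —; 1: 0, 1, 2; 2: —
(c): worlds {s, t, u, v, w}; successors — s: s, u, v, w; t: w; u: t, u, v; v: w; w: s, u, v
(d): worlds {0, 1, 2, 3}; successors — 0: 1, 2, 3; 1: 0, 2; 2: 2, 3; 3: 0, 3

(a), (d)

Frame correspondent (Sahlqvist): ∀x ∀y (xRy → ∃w (yRw ∧ xRw)) — i.e. a generalized confluence (Geach) condition.
(a): condition met.
(b): fails — 1R0 but no w with 0Rw and 1Rw.
(c): fails — tRw but no w* with wRw* and tRw*.
(d): condition met.
Valid on: (a), (d).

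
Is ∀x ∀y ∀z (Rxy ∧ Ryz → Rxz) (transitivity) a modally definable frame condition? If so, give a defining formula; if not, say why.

Yes — defined by □r → □□r

The condition is transitivity. A defining modal formula is □r → □□r.
Suppose □r→□□r is valid. Take Rxy, Ryz and set V(r)={w : Rxw}. Then □r at x, so □□r at x, so □r at y, so r at z, i.e. Rxz.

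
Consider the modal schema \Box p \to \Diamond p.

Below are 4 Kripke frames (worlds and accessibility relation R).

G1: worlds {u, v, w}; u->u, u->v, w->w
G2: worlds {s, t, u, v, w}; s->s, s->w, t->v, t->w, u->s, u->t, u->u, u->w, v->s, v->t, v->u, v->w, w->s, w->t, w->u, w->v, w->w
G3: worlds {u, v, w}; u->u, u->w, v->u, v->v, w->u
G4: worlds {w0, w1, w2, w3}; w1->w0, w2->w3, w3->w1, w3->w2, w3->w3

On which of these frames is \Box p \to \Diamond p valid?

G2, G3

The schema corresponds to seriality: \forall x \exists y Rxy.
G1: fails — world v has no successor.
G2: holds.
G3: holds.
G4: fails — world w0 has no successor.
Valid on: G2, G3.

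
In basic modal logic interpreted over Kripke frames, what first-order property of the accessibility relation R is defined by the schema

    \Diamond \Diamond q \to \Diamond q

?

transitivity

Equivalently (dual form): □q → □□q.
Suppose □q→□□q is valid. Take Rxy, Ryz and set V(q)={w : Rxw}. Then □q at x, so □□q at x, so □q at y, so q at z, i.e. Rxz.
Conversely, any frame satisfying \forall x \forall y \forall z (Rxy \wedge Ryz \to Rxz) validates the schema.
So the correspondent is transitivity.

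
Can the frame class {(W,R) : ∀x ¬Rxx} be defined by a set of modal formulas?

Any modally definable frame class is closed under surjective bounded morphisms.
The 5-cycle (worlds a,b,c,d,e with a→b→c→d→e→a) is irreflexive, and the map sending every world to a single reflexive point • is a surjective bounded morphism (forth: every edge maps to (•,•); back: every world has a successor). So any modal formula valid on the 5-cycle is also valid on the reflexive point, which is not irreflexive.
So the class is not modally definable.

No — not modally definable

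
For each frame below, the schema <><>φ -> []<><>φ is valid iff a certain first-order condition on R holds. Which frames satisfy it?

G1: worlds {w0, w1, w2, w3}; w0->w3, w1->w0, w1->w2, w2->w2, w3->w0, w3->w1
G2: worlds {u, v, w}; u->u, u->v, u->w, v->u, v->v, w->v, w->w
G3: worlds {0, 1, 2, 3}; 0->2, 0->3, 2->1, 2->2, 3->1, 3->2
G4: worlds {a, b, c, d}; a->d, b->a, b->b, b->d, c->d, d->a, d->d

The schema corresponds to a generalized confluence (Geach) condition: forall x forall y forall z ((x R^2 y & xRz) -> exists w (y = w & z R^2 w)).
G1: fails — w0R²w1, w0Rw3 but no w with w1=w and w3R²w.
G2: ✓.
G3: fails — 2R²1, 2R1 but no w with 1=w and 1R²w.
G4: fails — bR²b, bRa but no w with b=w and aR²w.

G2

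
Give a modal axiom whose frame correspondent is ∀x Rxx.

The condition is reflexivity. The T schema □p → p defines it.

□p → p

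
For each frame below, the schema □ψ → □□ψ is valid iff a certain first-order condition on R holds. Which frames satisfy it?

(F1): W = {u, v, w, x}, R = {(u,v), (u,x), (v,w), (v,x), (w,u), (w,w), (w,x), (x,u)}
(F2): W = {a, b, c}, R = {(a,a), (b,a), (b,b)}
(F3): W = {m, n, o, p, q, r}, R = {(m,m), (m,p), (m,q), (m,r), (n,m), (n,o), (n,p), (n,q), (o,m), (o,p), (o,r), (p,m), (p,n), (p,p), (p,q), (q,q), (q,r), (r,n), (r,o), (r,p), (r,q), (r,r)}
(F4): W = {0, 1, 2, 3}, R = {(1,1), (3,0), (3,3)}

The schema corresponds to transitivity: ∀x ∀y ∀z (Rxy ∧ Ryz → Rxz).
(F1): fails — Ruv and Rvw but not Ruw.
(F2): holds.
(F3): fails — Rom and Rmq but not Roq.
(F4): holds.

(F2), (F4)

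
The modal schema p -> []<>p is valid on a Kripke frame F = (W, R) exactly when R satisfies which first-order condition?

Suppose p→□◇p is valid. Take Rxy and set V(p)={x}. Then p at x, so □◇p at x, so ◇p at y, so some z with Ryz has p; z=x, i.e. Ryx.
The converse is a direct semantic check.
Frame condition: forall x forall y (Rxy -> Ryx).

symmetry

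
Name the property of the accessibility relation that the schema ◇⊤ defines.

seriality: ∀x ∃y Rxy

◇⊤ holds at w iff w has a successor, so frame-validity of ◇⊤ is exactly seriality. Equivalently via □A → ◇A:
Suppose □A→◇A is valid. At any x set V(A)=W. Then □A at x, so ◇A at x, so x has a successor.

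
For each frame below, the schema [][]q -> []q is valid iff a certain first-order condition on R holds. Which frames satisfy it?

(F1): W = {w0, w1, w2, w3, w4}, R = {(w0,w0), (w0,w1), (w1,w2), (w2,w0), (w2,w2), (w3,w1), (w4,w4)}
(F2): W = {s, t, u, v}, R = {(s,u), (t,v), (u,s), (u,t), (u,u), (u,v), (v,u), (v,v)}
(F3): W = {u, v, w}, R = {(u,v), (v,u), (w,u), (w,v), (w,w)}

(F2)

This is the axiom for density; its first-order frame correspondent is forall x forall y (Rxy -> exists z (Rxz & Rzy)).
(F1): fails — Rw3w1 but no z with Rw3z and Rzw1.
(F2): satisfies the condition.
(F3): fails — Ruv but no z with Ruz and Rzv.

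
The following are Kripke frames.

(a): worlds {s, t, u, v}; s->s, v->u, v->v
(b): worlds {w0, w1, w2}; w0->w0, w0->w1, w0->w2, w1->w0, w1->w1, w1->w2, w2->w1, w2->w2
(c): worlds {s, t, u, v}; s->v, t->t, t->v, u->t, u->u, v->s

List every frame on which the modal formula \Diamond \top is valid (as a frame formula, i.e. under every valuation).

(b), (c)

Frame correspondent (Sahlqvist): \forall x \exists y Rxy — i.e. seriality.
(a): fails — world t has no successor.
(b): ✓.
(c): ✓.
Valid on: (b), (c).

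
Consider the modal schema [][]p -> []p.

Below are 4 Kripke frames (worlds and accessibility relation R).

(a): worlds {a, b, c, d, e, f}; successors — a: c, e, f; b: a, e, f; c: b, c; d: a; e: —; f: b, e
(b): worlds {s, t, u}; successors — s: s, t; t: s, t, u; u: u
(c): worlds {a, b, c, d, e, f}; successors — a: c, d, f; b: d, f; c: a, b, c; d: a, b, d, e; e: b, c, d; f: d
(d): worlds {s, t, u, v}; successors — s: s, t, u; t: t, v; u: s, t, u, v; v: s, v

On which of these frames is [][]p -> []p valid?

(b), (d)

The schema corresponds to density: forall x forall y (Rxy -> exists z (Rxz & Rzy)).
(a): fails — Rda but no z with Rdz and Rza.
(b): condition met.
(c): fails — Rbf but no z with Rbz and Rzf.
(d): condition met.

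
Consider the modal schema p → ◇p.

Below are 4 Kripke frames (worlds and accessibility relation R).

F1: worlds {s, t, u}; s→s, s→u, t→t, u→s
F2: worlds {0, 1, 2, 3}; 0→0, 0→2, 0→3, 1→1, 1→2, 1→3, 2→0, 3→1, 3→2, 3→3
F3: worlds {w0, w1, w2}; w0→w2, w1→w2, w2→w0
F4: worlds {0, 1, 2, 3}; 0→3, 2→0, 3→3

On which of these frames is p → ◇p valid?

none

The schema corresponds to a generalized confluence (Geach) condition: ∀x ∃w (x = w ∧ xRw).
F1: fails — at u but no w with u=w and uRw.
F2: fails — at 2 but no w with 2=w and 2Rw.
F3: fails — at w0 but no w with w0=w and w0Rw.
F4: fails — at 0 but no w with 0=w and 0Rw.
Valid on no frame.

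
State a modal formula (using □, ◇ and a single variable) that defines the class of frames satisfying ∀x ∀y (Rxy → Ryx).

p → □◇p

The condition is symmetry. The B schema p → □◇p defines it.
Suppose p→□◇p is valid. Take Rxy and set V(p)={x}. Then p at x, so □◇p at x, so ◇p at y, so some z with Ryz has p; z=x, i.e. Ryx.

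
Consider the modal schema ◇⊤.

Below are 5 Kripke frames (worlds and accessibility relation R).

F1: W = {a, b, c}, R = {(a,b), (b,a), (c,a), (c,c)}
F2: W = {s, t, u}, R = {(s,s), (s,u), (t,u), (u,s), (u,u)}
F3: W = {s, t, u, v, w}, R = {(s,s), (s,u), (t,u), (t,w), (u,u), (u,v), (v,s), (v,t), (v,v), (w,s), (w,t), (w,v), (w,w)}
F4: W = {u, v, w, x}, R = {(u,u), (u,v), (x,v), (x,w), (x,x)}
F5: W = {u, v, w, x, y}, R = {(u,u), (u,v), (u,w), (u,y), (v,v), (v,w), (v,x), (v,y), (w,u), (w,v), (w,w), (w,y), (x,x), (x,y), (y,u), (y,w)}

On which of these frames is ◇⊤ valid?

Frame correspondent (Sahlqvist): ∀x ∃y Rxy — i.e. seriality.
F1: ✓.
F2: ✓.
F3: ✓.
F4: fails — world v has no successor.
F5: ✓.
Valid on: F1, F2, F3, F5.

F1, F2, F3, F5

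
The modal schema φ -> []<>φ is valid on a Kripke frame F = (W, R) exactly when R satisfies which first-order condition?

Suppose φ→□◇φ is valid. Take Rxy and set V(φ)={x}. Then φ at x, so □◇φ at x, so ◇φ at y, so some z with Ryz has φ; z=x, i.e. Ryx.

Symmetry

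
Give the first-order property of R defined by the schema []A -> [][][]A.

forall x forall z (x R^3 z -> exists w (xRw & z = w))

This is a Sahlqvist (Geach-type) schema ◇^0□^1A → □^3◇^0A.
Minimal-valuation argument: fix x; take any y with xR^0y and any z with xR^3z. Set V(A) to the set of worlds R-reachable from y in exactly 1 step. Then □^1A holds at y, so the antecedent holds at x; validity forces ◇^0A at z, giving a w with zR^0w and yR^1w.
First-order correspondent: forall x forall z (x R^3 z -> exists w (xRw & z = w)).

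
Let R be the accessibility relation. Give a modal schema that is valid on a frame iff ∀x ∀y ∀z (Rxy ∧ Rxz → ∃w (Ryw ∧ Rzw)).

◇□ψ → □◇ψ

The condition is convergence. The .2 schema ◇□ψ → □◇ψ defines it.
Suppose ◇□ψ→□◇ψ is valid. Take Rxy, Rxz and set V(ψ)={w : Ryw}. Then □ψ at y so ◇□ψ at x, so □◇ψ at x, so ◇ψ at z, giving w with Rzw and Ryw.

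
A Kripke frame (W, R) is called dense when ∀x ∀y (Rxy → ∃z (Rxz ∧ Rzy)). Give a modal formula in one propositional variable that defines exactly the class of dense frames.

A defining formula is □□p → □p (the C4 axiom).
Suppose □□p→□p is valid. Take Rxy and set V(p)={w : xR²w}. Then □□p at x, so □p at x, so p at y, i.e. ∃z(Rxz∧Rzy).

□□p → □p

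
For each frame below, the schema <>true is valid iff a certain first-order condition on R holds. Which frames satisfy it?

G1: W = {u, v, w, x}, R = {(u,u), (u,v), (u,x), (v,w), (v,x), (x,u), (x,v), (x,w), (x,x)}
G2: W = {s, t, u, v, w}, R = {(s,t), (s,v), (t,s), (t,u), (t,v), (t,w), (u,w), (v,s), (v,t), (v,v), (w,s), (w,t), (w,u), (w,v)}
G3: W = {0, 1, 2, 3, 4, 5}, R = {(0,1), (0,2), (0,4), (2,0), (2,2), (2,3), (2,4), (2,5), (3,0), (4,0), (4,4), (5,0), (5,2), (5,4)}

The schema corresponds to seriality: forall x exists y Rxy.
G1: fails — world w has no successor.
G2: satisfies the condition.
G3: fails — world 1 has no successor.

G2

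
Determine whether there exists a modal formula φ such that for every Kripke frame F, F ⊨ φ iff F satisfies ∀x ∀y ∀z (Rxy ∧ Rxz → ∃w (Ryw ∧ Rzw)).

Yes: it is convergence, defined by the .2 schema ◇□p → □◇p.
Suppose ◇□p→□◇p is valid. Take Rxy, Rxz and set V(p)={w : Ryw}. Then □p at y so ◇□p at x, so □◇p at x, so ◇p at z, giving w with Rzw and Ryw.

Yes, by ◇□p → □◇p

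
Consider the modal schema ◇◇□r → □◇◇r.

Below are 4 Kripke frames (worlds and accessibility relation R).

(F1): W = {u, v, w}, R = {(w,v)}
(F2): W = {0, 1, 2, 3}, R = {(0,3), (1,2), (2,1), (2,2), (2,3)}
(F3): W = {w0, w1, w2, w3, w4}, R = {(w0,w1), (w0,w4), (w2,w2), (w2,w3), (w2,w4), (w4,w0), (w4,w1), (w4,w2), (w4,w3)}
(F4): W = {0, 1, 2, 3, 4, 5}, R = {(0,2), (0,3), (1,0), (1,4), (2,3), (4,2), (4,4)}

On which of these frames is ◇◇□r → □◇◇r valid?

(F1)

This is the axiom for a generalized confluence (Geach) condition; its first-order frame correspondent is ∀x ∀y ∀z ((xR²y ∧ xRz) → ∃w (yRw ∧ zR²w)).
(F1): satisfies the condition.
(F2): fails — 1R²3, 1R2 but no w with 3Rw and 2R²w.
(F3): fails — w0R²w0, w0Rw1 but no w with w0Rw and w1R²w.
(F4): fails — 0R²3, 0R2 but no w with 3Rw and 2R²w.
Valid on: (F1).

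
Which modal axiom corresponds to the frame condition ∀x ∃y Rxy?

This is seriality; the standard corresponding axiom is D: □ψ → ◇ψ.
Suppose □ψ→◇ψ is valid. At any x set V(ψ)=W. Then □ψ at x, so ◇ψ at x, so x has a successor.

□ψ → ◇ψ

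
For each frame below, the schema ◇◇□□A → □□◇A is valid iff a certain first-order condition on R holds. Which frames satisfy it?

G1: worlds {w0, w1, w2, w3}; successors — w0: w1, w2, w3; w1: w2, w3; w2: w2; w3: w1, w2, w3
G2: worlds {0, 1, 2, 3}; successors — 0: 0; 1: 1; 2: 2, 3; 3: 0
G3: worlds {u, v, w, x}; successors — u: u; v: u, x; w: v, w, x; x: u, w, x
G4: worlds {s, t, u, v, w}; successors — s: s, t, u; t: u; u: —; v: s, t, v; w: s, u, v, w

G1

The schema corresponds to a generalized confluence (Geach) condition: ∀x ∀y ∀z ((xR²y ∧ xR²z) → ∃w (yR²w ∧ zRw)).
G1: holds.
G2: fails — 2R²0, 2R²2 but no w with 0R²w and 2Rw.
G3: fails — vR²u, vR²w but no t with uR²t and wRt.
G4: fails — sR²s, sR²u but no w* with sR²w* and uRw*.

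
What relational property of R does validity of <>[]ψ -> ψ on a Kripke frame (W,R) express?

This schema is equivalent to the B axiom ψ → □◇ψ.
It corresponds to symmetry: forall x forall y (Rxy -> Ryx).

symmetry: forall x forall y (Rxy -> Ryx)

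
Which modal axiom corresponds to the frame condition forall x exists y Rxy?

□s → ◇s

The condition is seriality. The D schema □s → ◇s defines it.
Suppose □s→◇s is valid. At any x set V(s)=W. Then □s at x, so ◇s at x, so x has a successor.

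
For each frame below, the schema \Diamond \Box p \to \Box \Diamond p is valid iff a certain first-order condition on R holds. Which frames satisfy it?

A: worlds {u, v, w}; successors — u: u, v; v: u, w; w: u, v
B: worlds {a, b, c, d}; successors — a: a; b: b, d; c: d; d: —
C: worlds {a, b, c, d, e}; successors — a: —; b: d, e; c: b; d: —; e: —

This is the axiom for convergence; its first-order frame correspondent is \forall x \forall y \forall z (Rxy \wedge Rxz \to \exists w (Ryw \wedge Rzw)).
A: ✓.
B: fails — Rbd and Rbd but d and d have no common successor.
C: fails — Rbe and Rbe but e and e have no common successor.

A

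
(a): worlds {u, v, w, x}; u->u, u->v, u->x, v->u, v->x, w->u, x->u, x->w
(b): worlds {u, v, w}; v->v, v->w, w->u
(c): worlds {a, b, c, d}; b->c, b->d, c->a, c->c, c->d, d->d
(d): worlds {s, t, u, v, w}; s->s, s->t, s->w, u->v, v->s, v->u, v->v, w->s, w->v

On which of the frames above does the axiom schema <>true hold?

(a)

The schema corresponds to seriality: forall x exists y Rxy.
(a): holds.
(b): fails — world u has no successor.
(c): fails — world a has no successor.
(d): fails — world t has no successor.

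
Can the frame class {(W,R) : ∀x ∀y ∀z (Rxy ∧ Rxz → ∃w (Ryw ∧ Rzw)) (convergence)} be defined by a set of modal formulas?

Yes: it is convergence, defined by the .2 schema ◇□q → □◇q.
Suppose ◇□q→□◇q is valid. Take Rxy, Rxz and set V(q)={w : Ryw}. Then □q at y so ◇□q at x, so □◇q at x, so ◇q at z, giving w with Rzw and Ryw.

Yes — defined by ◇□q → □◇q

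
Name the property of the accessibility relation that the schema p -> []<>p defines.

This schema is the B axiom.
Its frame correspondent is symmetry — forall x forall y (Rxy -> Ryx).

symmetry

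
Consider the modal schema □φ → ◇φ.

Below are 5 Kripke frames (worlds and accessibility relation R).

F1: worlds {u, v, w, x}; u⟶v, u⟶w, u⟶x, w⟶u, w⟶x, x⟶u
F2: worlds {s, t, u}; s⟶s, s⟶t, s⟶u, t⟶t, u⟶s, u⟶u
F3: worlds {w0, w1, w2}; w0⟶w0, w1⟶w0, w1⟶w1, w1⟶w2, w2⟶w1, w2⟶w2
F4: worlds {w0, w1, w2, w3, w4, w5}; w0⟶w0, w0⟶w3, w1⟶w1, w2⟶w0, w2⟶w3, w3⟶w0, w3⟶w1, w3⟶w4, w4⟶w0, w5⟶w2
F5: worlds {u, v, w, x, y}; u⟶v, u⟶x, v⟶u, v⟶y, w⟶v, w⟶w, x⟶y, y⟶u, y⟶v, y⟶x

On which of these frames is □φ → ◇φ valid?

The schema corresponds to seriality: ∀x ∃y Rxy.
F1: fails — world v has no successor.
F2: ✓.
F3: ✓.
F4: ✓.
F5: ✓.
Valid on: F2, F3, F4, F5.

F2, F3, F4, F5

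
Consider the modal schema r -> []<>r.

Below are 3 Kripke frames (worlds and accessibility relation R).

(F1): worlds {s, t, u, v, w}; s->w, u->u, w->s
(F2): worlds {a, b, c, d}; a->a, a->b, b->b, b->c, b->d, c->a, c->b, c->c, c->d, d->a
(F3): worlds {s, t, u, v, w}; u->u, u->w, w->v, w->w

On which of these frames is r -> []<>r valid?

(F1)

This is the axiom for symmetry; its first-order frame correspondent is forall x forall y (Rxy -> Ryx).
(F1): ✓.
(F2): fails — Rcd but not Rdc.
(F3): fails — Ruw but not Rwu.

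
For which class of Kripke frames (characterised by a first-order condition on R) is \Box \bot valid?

Emptiness of R

This schema is the Ver axiom.
Its frame correspondent is emptiness of R — \forall x \forall y \neg Rxy.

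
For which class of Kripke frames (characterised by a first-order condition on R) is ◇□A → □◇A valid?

Suppose ◇□A→□◇A is valid. Take Rxy, Rxz and set V(A)={w : Ryw}. Then □A at y so ◇□A at x, so □◇A at x, so ◇A at z, giving w with Rzw and Ryw.
The converse is a direct semantic check.
Frame condition: ∀x ∀y ∀z (Rxy ∧ Rxz → ∃w (Ryw ∧ Rzw)).

convergence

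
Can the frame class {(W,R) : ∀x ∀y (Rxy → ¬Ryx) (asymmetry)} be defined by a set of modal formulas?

If a class were modally definable it would be closed under surjective bounded morphisms (Goldblatt–Thomason).
The 5-cycle (worlds s,t,u,v,w with s→t→u→v→w→s) is asymmetric. Mapping every world to a single reflexive point • is a surjective bounded morphism, and the reflexive point is not asymmetric (R•• but asymmetry requires ¬R••).
So no modal formula (or set of formulas) defines exactly the asymmetric frames.

Not definable by any modal formula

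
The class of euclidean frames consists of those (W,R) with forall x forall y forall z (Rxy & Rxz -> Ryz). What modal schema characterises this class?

A defining formula is ◇r → □◇r (the 5 axiom).
Suppose ◇r→□◇r is valid. Take Rxy, Rxz and set V(r)={y}. Then ◇r at x, so □◇r at x, so ◇r at z, so some w with Rzw has r; w=y, i.e. Rzy. By symmetry of the argument, Ryz.

◇r → □◇r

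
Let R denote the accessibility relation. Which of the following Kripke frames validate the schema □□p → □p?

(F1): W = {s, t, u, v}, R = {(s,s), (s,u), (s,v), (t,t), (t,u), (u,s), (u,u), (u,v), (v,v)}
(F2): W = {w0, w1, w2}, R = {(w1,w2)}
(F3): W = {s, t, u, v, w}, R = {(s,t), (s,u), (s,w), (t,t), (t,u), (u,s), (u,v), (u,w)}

Frame correspondent (Sahlqvist): ∀x ∀y (Rxy → ∃z (Rxz ∧ Rzy)) — i.e. density.
(F1): ✓.
(F2): fails — Rw1w2 but no z with Rw1z and Rzw2.
(F3): fails — Ruv but no z with Ruz and Rzv.
Valid on: (F1).

(F1)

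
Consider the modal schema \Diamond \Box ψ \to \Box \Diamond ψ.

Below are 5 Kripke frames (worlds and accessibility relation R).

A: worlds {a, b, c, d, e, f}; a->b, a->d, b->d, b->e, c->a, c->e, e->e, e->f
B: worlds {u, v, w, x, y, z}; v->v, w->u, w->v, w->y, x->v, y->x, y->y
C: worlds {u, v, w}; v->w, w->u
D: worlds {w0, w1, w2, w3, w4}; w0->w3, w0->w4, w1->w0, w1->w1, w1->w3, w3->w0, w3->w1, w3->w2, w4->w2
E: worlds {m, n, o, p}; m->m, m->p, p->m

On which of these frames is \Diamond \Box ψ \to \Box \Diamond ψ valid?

Frame correspondent (Sahlqvist): \forall x \forall y \forall z (Rxy \wedge Rxz \to \exists w (Ryw \wedge Rzw)) — i.e. convergence.
A: fails — Rab and Rad but b and d have no common successor.
B: fails — Rwu and Rwu but u and u have no common successor.
C: fails — Rwu and Rwu but u and u have no common successor.
D: fails — Rw1w0 and Rw1w3 but w0 and w3 have no common successor.
E: ✓.
Valid on: E.

E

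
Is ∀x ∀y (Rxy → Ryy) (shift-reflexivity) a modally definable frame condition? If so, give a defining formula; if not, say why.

Yes, by □(□r → r)

The condition is shift-reflexivity. A defining modal formula is □(□r → r).
Suppose □(□r→r) is valid. Take Rxy and set V(r)={w : Ryw}. Then at y, □r holds; since □(□r→r) at x, □r→r at y, so r at y, i.e. Ryy.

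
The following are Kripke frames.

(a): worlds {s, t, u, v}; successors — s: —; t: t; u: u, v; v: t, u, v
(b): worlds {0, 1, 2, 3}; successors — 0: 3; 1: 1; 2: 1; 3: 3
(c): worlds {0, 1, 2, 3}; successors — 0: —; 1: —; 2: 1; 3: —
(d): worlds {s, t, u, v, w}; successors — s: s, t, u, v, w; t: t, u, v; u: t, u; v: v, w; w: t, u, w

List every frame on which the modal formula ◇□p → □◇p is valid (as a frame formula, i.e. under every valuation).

This is the axiom for convergence; its first-order frame correspondent is ∀x ∀y ∀z (Rxy ∧ Rxz → ∃w (Ryw ∧ Rzw)).
(a): fails — Rvt and Rvu but t and u have no common successor.
(b): condition met.
(c): fails — R21 and R21 but 1 and 1 have no common successor.
(d): fails — Rsv and Rsu but v and u have no common successor.

(b)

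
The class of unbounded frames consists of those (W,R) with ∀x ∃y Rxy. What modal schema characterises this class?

□r → ◇r

This is seriality; the standard corresponding axiom is D: □r → ◇r.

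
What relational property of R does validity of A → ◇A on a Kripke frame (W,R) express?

Replacing A by ¬A and contraposing gives the equivalent schema □A → A.
Suppose □A→A is valid. At any x set V(A)={w : Rxw}. Then □A holds at x, so A holds at x, i.e. Rxx.
The converse is a direct semantic check.
So the correspondent is reflexivity.

Reflexivity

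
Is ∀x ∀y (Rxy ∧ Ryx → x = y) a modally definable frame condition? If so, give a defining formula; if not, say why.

No — not modally definable

If a class were modally definable it would be closed under surjective bounded morphisms (Goldblatt–Thomason).
The 6-cycle (worlds s,t,u,v,w,x with s→t→u→v→w→x→s) is antisymmetric. Sending even-indexed worlds to s and odd-indexed worlds to t is a surjective bounded morphism onto the two-world frame with s↔t, which is not antisymmetric.
So no modal formula (or set of formulas) defines exactly the antisymmetric frames.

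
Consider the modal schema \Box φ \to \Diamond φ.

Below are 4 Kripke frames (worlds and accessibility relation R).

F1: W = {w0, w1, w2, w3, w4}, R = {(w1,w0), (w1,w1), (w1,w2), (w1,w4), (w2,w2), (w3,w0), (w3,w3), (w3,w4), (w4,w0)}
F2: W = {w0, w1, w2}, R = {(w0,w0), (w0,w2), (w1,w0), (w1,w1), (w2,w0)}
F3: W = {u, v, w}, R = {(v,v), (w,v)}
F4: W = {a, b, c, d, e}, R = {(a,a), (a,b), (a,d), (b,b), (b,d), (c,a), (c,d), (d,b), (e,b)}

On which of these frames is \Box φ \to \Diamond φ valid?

The schema corresponds to seriality: \forall x \exists y Rxy.
F1: fails — world w0 has no successor.
F2: satisfies the condition.
F3: fails — world u has no successor.
F4: satisfies the condition.

F2, F4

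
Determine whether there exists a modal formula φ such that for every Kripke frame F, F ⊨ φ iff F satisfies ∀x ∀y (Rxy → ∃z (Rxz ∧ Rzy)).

Yes, by □□p → □p

The condition is density. A defining modal formula is □□p → □p.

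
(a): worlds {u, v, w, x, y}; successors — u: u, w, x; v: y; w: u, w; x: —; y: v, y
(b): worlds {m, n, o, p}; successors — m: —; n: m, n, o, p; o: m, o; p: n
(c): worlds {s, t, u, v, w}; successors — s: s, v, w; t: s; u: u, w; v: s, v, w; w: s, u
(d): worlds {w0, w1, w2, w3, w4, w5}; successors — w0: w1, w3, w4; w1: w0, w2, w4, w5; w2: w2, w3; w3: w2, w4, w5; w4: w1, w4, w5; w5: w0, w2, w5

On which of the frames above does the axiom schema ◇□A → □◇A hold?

Frame correspondent (Sahlqvist): ∀x ∀y ∀z (Rxy ∧ Rxz → ∃w (Ryw ∧ Rzw)) — i.e. convergence.
(a): fails — Ruw and Rux but w and x have no common successor.
(b): fails — Rnn and Rnm but n and m have no common successor.
(c): condition met.
(d): fails — Rw1w5 and Rw1w0 but w5 and w0 have no common successor.
Valid on: (c).

(c)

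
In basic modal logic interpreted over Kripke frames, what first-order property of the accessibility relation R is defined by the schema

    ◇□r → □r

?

This is a form of the 5 axiom.
It corresponds to the Euclidean property: ∀x ∀y ∀z (Rxy ∧ Rxz → Ryz).

The Euclidean property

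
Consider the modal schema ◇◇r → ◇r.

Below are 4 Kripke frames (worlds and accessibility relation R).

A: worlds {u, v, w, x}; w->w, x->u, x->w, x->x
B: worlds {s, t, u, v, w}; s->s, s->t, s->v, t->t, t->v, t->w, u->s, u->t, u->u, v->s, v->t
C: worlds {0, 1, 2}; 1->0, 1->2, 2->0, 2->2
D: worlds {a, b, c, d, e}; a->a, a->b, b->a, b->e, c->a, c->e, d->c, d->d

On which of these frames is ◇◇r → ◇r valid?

A, C

The schema corresponds to transitivity: ∀x ∀y ∀z (Rxy ∧ Ryz → Rxz).
A: holds.
B: fails — Rtv and Rvs but not Rts.
C: holds.
D: fails — Rdc and Rce but not Rde.
Valid on: A, C.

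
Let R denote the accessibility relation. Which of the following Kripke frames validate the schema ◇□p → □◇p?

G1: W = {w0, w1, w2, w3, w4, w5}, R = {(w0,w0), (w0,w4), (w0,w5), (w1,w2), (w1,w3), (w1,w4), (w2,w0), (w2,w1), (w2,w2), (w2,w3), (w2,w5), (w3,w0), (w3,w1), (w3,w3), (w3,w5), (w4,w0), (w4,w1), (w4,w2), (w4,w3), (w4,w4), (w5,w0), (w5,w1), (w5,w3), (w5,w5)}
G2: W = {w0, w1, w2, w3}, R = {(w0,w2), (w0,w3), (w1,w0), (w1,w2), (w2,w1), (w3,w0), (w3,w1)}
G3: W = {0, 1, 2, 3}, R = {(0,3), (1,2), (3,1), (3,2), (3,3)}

Frame correspondent (Sahlqvist): ∀x ∀y ∀z (Rxy ∧ Rxz → ∃w (Ryw ∧ Rzw)) — i.e. convergence.
G1: holds.
G2: fails — Rw1w2 and Rw1w0 but w2 and w0 have no common successor.
G3: fails — R12 and R12 but 2 and 2 have no common successor.
Valid on: G1.

G1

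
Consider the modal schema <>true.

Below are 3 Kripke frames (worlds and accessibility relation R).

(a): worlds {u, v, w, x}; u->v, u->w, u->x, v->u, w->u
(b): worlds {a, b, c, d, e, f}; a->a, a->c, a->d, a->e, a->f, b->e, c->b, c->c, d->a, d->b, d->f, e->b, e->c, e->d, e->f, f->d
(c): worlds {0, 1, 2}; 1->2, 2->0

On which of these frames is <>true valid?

Frame correspondent (Sahlqvist): forall x exists y Rxy — i.e. seriality.
(a): fails — world x has no successor.
(b): condition met.
(c): fails — world 0 has no successor.

(b)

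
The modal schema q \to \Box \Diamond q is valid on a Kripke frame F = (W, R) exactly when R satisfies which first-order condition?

Suppose q→□◇q is valid. Take Rxy and set V(q)={x}. Then q at x, so □◇q at x, so ◇q at y, so some z with Ryz has q; z=x, i.e. Ryx.

symmetry: \forall x \forall y (Rxy \to Ryx)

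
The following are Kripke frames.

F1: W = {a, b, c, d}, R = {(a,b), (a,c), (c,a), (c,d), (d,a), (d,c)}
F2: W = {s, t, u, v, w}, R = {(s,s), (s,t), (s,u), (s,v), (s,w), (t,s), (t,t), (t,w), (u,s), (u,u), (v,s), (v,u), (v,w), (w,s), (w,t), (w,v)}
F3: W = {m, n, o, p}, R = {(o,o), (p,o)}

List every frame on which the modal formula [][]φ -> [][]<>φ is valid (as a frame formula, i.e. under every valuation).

F2, F3

This is the axiom for a generalized confluence (Geach) condition; its first-order frame correspondent is forall x forall z (x R^2 z -> exists w (x R^2 w & zRw)).
F1: fails — aR²a but no w with aR²w and aRw.
F2: holds.
F3: holds.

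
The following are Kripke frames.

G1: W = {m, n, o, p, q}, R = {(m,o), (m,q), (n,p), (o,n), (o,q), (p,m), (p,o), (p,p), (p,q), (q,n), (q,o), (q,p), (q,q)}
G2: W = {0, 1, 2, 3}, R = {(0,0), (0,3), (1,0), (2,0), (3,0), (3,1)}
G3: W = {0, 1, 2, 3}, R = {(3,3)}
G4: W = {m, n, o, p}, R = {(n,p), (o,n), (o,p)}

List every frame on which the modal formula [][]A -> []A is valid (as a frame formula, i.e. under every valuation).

G1, G3

The schema corresponds to density: forall x forall y (Rxy -> exists z (Rxz & Rzy)).
G1: satisfies the condition.
G2: fails — R31 but no z with R3z and Rz1.
G3: satisfies the condition.
G4: fails — Ron but no z with Roz and Rzn.
Valid on: G1, G3.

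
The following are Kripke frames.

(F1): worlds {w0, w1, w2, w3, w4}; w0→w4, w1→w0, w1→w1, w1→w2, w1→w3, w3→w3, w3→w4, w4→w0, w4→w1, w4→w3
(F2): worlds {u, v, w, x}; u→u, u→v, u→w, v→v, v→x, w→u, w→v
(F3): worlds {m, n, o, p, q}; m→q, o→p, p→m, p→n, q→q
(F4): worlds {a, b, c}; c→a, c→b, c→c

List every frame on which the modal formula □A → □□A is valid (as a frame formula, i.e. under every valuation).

(F4)

The schema corresponds to transitivity: ∀x ∀y ∀z (Rxy ∧ Ryz → Rxz).
(F1): fails — Rw1w0 and Rw0w4 but not Rw1w4.
(F2): fails — Ruv and Rvx but not Rux.
(F3): fails — Rop and Rpm but not Rom.
(F4): ✓.
Valid on: (F4).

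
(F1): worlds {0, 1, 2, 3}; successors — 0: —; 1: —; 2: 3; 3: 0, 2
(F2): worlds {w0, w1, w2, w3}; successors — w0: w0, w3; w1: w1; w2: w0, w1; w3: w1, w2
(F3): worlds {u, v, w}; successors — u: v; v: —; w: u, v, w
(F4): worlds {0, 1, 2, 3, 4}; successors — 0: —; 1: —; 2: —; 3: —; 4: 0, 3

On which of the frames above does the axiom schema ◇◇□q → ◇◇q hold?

(F2), (F4)

The schema corresponds to a generalized confluence (Geach) condition: ∀x ∀y (xR²y → ∃w (yRw ∧ xR²w)).
(F1): fails — 2R²0 but no w with 0Rw and 2R²w.
(F2): condition met.
(F3): fails — wR²v but no t with vRt and wR²t.
(F4): condition met.
Valid on: (F2), (F4).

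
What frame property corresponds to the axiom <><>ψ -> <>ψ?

This schema is equivalent to the 4 axiom □ψ → □□ψ.
Its frame correspondent is transitivity — forall x forall y forall z (Rxy & Ryz -> Rxz).

transitivity: forall x forall y forall z (Rxy & Ryz -> Rxz)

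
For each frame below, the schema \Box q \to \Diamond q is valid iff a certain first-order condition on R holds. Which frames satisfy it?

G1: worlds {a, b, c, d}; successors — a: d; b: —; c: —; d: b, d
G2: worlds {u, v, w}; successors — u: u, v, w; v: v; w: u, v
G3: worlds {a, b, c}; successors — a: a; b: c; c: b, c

G2, G3

This is the axiom for seriality; its first-order frame correspondent is \forall x \exists y Rxy.
G1: fails — world b has no successor.
G2: satisfies the condition.
G3: satisfies the condition.
Valid on: G2, G3.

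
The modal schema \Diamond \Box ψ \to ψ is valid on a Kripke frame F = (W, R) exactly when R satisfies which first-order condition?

Symmetry

Replacing ψ by ¬ψ and contraposing gives the equivalent schema ψ → □◇ψ.
Suppose ψ→□◇ψ is valid. Take Rxy and set V(ψ)={x}. Then ψ at x, so □◇ψ at x, so ◇ψ at y, so some z with Ryz has ψ; z=x, i.e. Ryx.
The converse is a direct semantic check.
Frame condition: \forall x \forall y (Rxy \to Ryx).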